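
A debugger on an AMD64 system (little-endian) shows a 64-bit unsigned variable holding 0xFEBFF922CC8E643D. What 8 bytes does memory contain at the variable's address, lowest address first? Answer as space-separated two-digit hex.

3D 64 8E CC 22 F9 BF FE

Split into bytes (most-significant first): FE BF F9 22 CC 8E 64 3D.
Little-endian: lowest address holds the least-significant byte.
So at ascending addresses the bytes are 3D 64 8E CC 22 F9 BF FE.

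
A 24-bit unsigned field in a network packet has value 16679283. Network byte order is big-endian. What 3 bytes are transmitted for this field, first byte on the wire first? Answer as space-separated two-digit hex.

16679283 in hexadecimal, padded to 24 bits, is 0xFE8173.
Split into bytes (most-significant first): FE 81 73.
Big-endian: lowest address holds the most-significant byte.
So the memory order matches the most-significant-first order: FE 81 73.

FE 81 73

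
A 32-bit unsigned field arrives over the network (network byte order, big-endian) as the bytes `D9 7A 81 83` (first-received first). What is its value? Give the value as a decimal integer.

Big-endian: lowest address holds the most-significant byte.
The bytes are already most-significant first: 0xD97A8183.
0xD97A8183 = 3648684419.

3648684419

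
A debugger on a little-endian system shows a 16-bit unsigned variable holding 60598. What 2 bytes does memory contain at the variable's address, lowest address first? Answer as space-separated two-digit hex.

B6 EC

60598 in hexadecimal, padded to 16 bits, is 0xECB6.
Split into bytes (most-significant first): EC B6.
Little-endian stores the least-significant byte at the lowest address.
So at ascending addresses the bytes are B6 EC.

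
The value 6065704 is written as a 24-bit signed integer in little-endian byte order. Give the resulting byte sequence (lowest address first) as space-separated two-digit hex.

28 8E 5C

6065704 in hexadecimal, padded to 24 bits, is 0x5C8E28.
Split into bytes (most-significant first): 5C 8E 28.
In little-endian order the low byte comes first in memory.
So at ascending addresses the bytes are 28 8E 5C.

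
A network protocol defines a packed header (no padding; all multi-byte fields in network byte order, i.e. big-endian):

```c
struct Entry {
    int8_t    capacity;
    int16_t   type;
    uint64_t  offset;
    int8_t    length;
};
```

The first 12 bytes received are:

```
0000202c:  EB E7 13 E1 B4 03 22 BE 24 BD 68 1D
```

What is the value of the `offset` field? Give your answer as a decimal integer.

16263627602095553896

`offset` follows `capacity` (1 B), `type` (2 B), so it starts at offset 1 + 2 = 3 and occupies 8 bytes.
Bytes at offsets 3..10: E1 B4 03 22 BE 24 BD 68.
In big-endian order the high byte comes first in memory.
The bytes are already most-significant first: 0xE1B40322BE24BD68.
0xE1B40322BE24BD68 = 16263627602095553896.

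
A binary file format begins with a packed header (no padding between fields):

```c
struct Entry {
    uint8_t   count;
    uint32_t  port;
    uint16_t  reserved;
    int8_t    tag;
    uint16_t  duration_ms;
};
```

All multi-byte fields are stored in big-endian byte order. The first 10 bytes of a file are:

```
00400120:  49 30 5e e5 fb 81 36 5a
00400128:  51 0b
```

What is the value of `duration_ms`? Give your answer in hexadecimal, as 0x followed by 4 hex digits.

0x510B

`duration_ms` follows `count` (1 B), `port` (4 B), `reserved` (2 B), `tag` (1 B), so it starts at offset 1 + 4 + 2 + 1 = 8 and occupies 2 bytes.
Bytes at offsets 8..9: 51 0B.
In big-endian order the high byte comes first in memory.
The bytes are already most-significant first: 0x510B.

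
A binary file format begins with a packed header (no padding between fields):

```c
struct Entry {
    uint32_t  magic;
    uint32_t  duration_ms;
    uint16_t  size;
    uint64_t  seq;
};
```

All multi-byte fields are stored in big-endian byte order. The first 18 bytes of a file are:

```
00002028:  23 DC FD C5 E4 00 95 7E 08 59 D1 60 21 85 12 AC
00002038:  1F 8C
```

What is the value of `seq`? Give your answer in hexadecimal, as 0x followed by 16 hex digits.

0xD160218512AC1F8C

`seq` follows `magic` (4 B), `duration_ms` (4 B), `size` (2 B), so it starts at offset 4 + 4 + 2 = 10 and occupies 8 bytes.
Bytes at offsets 10..17: D1 60 21 85 12 AC 1F 8C.
Big-endian: lowest address holds the most-significant byte.
The bytes are already most-significant first: 0xD160218512AC1F8C.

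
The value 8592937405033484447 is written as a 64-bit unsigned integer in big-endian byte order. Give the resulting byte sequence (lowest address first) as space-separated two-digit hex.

8592937405033484447 in hexadecimal, padded to 64 bits, is 0x77403F0AE430109F.
Split into bytes (most-significant first): 77 40 3F 0A E4 30 10 9F.
In big-endian order the high byte comes first in memory.
So the memory order matches the most-significant-first order: 77 40 3F 0A E4 30 10 9F.

77 40 3F 0A E4 30 10 9F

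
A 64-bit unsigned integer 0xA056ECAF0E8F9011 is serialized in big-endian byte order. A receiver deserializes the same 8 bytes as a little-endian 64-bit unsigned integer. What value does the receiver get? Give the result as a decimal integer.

Stored big-endian, the bytes at ascending addresses are A0 56 EC AF 0E 8F 90 11.
Read back as little-endian, the first byte is least significant, giving 0x11908F0EAFEC56A0.
0x11908F0EAFEC56A0 = 1265668788534924960.

1265668788534924960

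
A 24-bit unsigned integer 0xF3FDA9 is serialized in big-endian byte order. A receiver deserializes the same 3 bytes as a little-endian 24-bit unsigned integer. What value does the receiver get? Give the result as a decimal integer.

11140595

Stored big-endian, the bytes at ascending addresses are F3 FD A9.
Read back as little-endian, the first byte is least significant, giving 0xA9FDF3.
0xA9FDF3 = 11140595.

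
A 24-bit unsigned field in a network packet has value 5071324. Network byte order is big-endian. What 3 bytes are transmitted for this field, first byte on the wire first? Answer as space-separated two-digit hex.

5071324 in hexadecimal, padded to 24 bits, is 0x4D61DC.
Split into bytes (most-significant first): 4D 61 DC.
Big-endian stores the most-significant byte at the lowest address.
So the memory order matches the most-significant-first order: 4D 61 DC.

4D 61 DC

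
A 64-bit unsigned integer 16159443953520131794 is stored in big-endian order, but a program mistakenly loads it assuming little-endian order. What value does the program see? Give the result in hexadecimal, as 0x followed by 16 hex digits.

0xD2BE66C9A8E041E0

16159443953520131794 in 64-bit hexadecimal is 0xE041E0A8C966BED2.
Stored big-endian, the bytes at ascending addresses are E0 41 E0 A8 C9 66 BE D2.
Read back as little-endian, the first byte is least significant, giving 0xD2BE66C9A8E041E0.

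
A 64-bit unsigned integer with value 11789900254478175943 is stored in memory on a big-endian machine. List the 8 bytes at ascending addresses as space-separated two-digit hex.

A3 9E 23 D0 DD 75 8E C7

11789900254478175943 in hexadecimal, padded to 64 bits, is 0xA39E23D0DD758EC7.
Split into bytes (most-significant first): A3 9E 23 D0 DD 75 8E C7.
Big-endian: lowest address holds the most-significant byte.
So the memory order matches the most-significant-first order: A3 9E 23 D0 DD 75 8E C7.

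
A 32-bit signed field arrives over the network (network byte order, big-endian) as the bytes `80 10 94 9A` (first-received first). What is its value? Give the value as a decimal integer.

-2146397030

Big-endian stores the most-significant byte at the lowest address.
The bytes are already most-significant first: 0x8010949A.
Top bit is set, so as a signed 32-bit value this is 0x8010949A − 2^32 = -2146397030.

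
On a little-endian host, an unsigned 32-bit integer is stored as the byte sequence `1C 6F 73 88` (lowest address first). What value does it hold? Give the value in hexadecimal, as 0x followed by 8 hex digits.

0x88736F1C

Little-endian stores the least-significant byte at the lowest address.
Reassemble most-significant byte first: 88 73 6F 1C → 0x88736F1C.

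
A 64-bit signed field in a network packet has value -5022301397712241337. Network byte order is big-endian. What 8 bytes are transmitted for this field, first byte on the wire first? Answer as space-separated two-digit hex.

Two's complement of -5022301397712241337 in 64 bits: 5022301397712241337 = 0x45B2CC830D9602B9; invert → 0xBA4D337CF269FD46; add 1 → 0xBA4D337CF269FD47.
Split into bytes (most-significant first): BA 4D 33 7C F2 69 FD 47.
Big-endian stores the most-significant byte at the lowest address.
So the memory order matches the most-significant-first order: BA 4D 33 7C F2 69 FD 47.

BA 4D 33 7C F2 69 FD 47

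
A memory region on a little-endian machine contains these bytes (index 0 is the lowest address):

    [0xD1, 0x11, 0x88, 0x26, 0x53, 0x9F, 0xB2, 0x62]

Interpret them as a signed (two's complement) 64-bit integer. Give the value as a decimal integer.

Little-endian: lowest address holds the least-significant byte.
Reassemble most-significant byte first: 62 B2 9F 53 26 88 11 D1 → 0x62B29F53268811D1.
0x62B29F53268811D1 = 7111921941048988113.

7111921941048988113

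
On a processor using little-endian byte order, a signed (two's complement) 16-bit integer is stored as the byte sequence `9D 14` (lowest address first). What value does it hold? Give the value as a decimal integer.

5277

Little-endian stores the least-significant byte at the lowest address.
Reassemble most-significant byte first: 14 9D → 0x149D.
0x149D = 5277.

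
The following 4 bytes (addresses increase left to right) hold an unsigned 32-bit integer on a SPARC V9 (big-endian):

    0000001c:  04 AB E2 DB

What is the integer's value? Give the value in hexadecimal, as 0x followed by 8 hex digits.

Big-endian: lowest address holds the most-significant byte.
The bytes are already most-significant first: 0x04ABE2DB.

0x04ABE2DB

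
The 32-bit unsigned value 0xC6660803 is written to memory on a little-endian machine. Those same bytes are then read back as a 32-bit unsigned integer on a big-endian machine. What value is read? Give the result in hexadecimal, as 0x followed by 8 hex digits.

0x030866C6

Stored little-endian, the bytes at ascending addresses are 03 08 66 C6.
Read back as big-endian, the last byte is least significant, giving 0x030866C6.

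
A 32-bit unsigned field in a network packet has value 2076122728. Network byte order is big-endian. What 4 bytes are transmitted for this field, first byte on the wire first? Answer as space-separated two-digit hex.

2076122728 in hexadecimal, padded to 32 bits, is 0x7BBF1E68.
Split into bytes (most-significant first): 7B BF 1E 68.
Big-endian stores the most-significant byte at the lowest address.
So the memory order matches the most-significant-first order: 7B BF 1E 68.

7B BF 1E 68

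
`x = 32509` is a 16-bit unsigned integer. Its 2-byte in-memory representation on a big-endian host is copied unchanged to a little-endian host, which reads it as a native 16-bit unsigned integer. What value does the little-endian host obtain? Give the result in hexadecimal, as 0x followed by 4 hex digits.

0xFD7E

32509 in 16-bit hexadecimal is 0x7EFD.
Stored big-endian, the bytes at ascending addresses are 7E FD.
Read back as little-endian, the first byte is least significant, giving 0xFD7E.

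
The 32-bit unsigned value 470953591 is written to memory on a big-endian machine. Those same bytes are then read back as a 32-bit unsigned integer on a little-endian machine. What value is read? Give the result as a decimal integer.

1999507996

470953591 in 32-bit hexadecimal is 0x1C122E77.
Stored big-endian, the bytes at ascending addresses are 1C 12 2E 77.
Read back as little-endian, the first byte is least significant, giving 0x772E121C.
0x772E121C = 1999507996.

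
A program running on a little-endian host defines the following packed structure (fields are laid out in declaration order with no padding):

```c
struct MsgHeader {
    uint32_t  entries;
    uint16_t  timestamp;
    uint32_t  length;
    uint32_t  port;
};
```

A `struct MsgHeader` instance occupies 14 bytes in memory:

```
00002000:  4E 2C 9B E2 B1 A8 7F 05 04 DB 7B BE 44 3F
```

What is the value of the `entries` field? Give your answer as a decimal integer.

3801820238

`entries` is the first field, at byte offset 0, occupying 4 bytes.
Bytes at offsets 0..3: 4E 2C 9B E2.
Little-endian: lowest address holds the least-significant byte.
Reassemble most-significant byte first: E2 9B 2C 4E → 0xE29B2C4E.
0xE29B2C4E = 3801820238.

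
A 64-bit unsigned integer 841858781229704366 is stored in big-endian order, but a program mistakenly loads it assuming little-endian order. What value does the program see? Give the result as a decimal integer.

12566236918756584971

841858781229704366 in 64-bit hexadecimal is 0x0BAEE219E63D64AE.
Stored big-endian, the bytes at ascending addresses are 0B AE E2 19 E6 3D 64 AE.
Read back as little-endian, the first byte is least significant, giving 0xAE643DE619E2AE0B.
0xAE643DE619E2AE0B = 12566236918756584971.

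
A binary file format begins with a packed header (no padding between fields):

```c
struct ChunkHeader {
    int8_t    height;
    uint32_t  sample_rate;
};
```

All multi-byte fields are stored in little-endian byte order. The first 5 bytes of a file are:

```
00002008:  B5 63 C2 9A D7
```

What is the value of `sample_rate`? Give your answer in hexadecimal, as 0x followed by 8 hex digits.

`sample_rate` follows `height` (1 byte), so it starts at byte offset 1 and occupies 4 bytes.
Bytes at offsets 1..4: 63 C2 9A D7.
In little-endian order the low byte comes first in memory.
Reassemble most-significant byte first: D7 9A C2 63 → 0xD79AC263.

0xD79AC263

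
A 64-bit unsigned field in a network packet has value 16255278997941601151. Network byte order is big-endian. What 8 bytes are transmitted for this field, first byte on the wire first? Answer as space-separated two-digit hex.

16255278997941601151 in hexadecimal, padded to 64 bits, is 0xE1965A1FDD2D437F.
Split into bytes (most-significant first): E1 96 5A 1F DD 2D 43 7F.
Big-endian: lowest address holds the most-significant byte.
So the memory order matches the most-significant-first order: E1 96 5A 1F DD 2D 43 7F.

E1 96 5A 1F DD 2D 43 7F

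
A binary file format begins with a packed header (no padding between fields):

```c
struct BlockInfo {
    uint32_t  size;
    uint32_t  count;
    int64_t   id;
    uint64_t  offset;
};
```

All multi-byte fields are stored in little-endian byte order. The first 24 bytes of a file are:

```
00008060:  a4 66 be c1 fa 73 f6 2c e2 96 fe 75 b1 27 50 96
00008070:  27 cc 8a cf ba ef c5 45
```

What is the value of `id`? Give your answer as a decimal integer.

-7615543326741195038

`id` follows `size` (4 B), `count` (4 B), so it starts at offset 4 + 4 = 8 and occupies 8 bytes.
Bytes at offsets 8..15: E2 96 FE 75 B1 27 50 96.
Little-endian stores the least-significant byte at the lowest address.
Reassemble most-significant byte first: 96 50 27 B1 75 FE 96 E2 → 0x965027B175FE96E2.
Top bit is set, so as a signed 64-bit value this is 0x965027B175FE96E2 − 2^64 = -7615543326741195038.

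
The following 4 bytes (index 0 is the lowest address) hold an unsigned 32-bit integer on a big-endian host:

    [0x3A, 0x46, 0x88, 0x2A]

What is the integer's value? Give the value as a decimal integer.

977700906

Big-endian stores the most-significant byte at the lowest address.
The bytes are already most-significant first: 0x3A46882A.
0x3A46882A = 977700906.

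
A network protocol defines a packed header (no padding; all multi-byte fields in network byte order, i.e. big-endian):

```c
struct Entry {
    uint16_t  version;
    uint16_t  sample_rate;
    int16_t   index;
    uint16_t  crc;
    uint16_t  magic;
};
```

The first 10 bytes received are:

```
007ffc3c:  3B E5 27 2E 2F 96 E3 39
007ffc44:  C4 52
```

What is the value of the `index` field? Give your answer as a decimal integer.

12182

`index` follows `version` (2 B), `sample_rate` (2 B), so it starts at offset 2 + 2 = 4 and occupies 2 bytes.
Bytes at offsets 4..5: 2F 96.
In big-endian order the high byte comes first in memory.
The bytes are already most-significant first: 0x2F96.
0x2F96 = 12182.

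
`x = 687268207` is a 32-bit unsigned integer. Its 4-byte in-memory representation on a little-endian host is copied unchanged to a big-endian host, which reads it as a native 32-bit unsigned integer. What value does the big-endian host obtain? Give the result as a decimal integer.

1877079592

687268207 in 32-bit hexadecimal is 0x28F6E16F.
Stored little-endian, the bytes at ascending addresses are 6F E1 F6 28.
Read back as big-endian, the last byte is least significant, giving 0x6FE1F628.
0x6FE1F628 = 1877079592.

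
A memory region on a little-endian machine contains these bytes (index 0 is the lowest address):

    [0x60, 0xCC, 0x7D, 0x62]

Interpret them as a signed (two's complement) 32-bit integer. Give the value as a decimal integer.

Little-endian: lowest address holds the least-significant byte.
Reassemble most-significant byte first: 62 7D CC 60 → 0x627DCC60.
0x627DCC60 = 1652411488.

1652411488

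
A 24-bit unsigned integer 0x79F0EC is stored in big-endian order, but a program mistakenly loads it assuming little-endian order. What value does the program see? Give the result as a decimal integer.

Stored big-endian, the bytes at ascending addresses are 79 F0 EC.
Read back as little-endian, the first byte is least significant, giving 0xECF079.
0xECF079 = 15528057.

15528057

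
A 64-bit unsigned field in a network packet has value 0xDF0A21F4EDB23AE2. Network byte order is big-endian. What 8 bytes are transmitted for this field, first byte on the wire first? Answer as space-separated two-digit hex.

DF 0A 21 F4 ED B2 3A E2

Split into bytes (most-significant first): DF 0A 21 F4 ED B2 3A E2.
Big-endian stores the most-significant byte at the lowest address.
So the memory order matches the most-significant-first order: DF 0A 21 F4 ED B2 3A E2.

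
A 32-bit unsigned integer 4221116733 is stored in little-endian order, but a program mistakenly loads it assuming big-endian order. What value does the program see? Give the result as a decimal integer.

1025612283

4221116733 in 32-bit hexadecimal is 0xFB99213D.
Stored little-endian, the bytes at ascending addresses are 3D 21 99 FB.
Read back as big-endian, the last byte is least significant, giving 0x3D2199FB.
0x3D2199FB = 1025612283.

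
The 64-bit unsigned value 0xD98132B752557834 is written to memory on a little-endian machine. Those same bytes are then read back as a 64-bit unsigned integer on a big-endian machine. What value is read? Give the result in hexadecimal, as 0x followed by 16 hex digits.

Stored little-endian, the bytes at ascending addresses are 34 78 55 52 B7 32 81 D9.
Read back as big-endian, the last byte is least significant, giving 0x34785552B73281D9.

0x34785552B73281D9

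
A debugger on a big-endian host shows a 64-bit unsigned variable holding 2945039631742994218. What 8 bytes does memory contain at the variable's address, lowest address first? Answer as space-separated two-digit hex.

28 DE E1 F1 0B 7D 07 2A

2945039631742994218 in hexadecimal, padded to 64 bits, is 0x28DEE1F10B7D072A.
Split into bytes (most-significant first): 28 DE E1 F1 0B 7D 07 2A.
Big-endian stores the most-significant byte at the lowest address.
So the memory order matches the most-significant-first order: 28 DE E1 F1 0B 7D 07 2A.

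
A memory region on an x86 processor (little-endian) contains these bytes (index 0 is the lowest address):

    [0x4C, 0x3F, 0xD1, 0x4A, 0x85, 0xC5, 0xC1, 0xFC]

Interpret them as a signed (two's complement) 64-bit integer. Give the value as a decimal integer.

-233688529370005684

In little-endian order the low byte comes first in memory.
Reassemble most-significant byte first: FC C1 C5 85 4A D1 3F 4C → 0xFCC1C5854AD13F4C.
Top bit is set, so as a signed 64-bit value this is 0xFCC1C5854AD13F4C − 2^64 = -233688529370005684.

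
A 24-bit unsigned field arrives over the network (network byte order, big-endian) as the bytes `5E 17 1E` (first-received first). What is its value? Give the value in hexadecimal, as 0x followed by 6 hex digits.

Big-endian: lowest address holds the most-significant byte.
The bytes are already most-significant first: 0x5E171E.

0x5E171E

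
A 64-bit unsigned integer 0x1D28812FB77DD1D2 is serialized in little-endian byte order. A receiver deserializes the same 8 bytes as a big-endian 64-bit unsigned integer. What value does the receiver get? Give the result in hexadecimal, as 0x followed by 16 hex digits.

0xD2D17DB72F81281D

Stored little-endian, the bytes at ascending addresses are D2 D1 7D B7 2F 81 28 1D.
Read back as big-endian, the last byte is least significant, giving 0xD2D17DB72F81281D.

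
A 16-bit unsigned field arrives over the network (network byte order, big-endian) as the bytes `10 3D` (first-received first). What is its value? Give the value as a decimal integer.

4157

Big-endian stores the most-significant byte at the lowest address.
The bytes are already most-significant first: 0x103D.
0x103D = 4157.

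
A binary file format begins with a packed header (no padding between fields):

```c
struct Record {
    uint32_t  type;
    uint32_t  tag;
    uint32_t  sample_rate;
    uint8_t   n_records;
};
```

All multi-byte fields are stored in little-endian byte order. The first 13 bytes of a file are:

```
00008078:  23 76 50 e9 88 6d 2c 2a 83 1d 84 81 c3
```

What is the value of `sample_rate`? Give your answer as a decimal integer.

`sample_rate` follows `type` (4 B), `tag` (4 B), so it starts at offset 4 + 4 = 8 and occupies 4 bytes.
Bytes at offsets 8..11: 83 1D 84 81.
Little-endian stores the least-significant byte at the lowest address.
Reassemble most-significant byte first: 81 84 1D 83 → 0x81841D83.
0x81841D83 = 2172919171.

2172919171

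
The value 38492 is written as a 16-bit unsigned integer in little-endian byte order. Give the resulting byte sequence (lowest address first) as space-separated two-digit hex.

5C 96

38492 in hexadecimal, padded to 16 bits, is 0x965C.
Split into bytes (most-significant first): 96 5C.
Little-endian: lowest address holds the least-significant byte.
So at ascending addresses the bytes are 5C 96.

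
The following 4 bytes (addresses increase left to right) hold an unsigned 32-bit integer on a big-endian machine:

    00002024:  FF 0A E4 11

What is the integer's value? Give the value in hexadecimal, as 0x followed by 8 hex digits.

In big-endian order the high byte comes first in memory.
The bytes are already most-significant first: 0xFF0AE411.

0xFF0AE411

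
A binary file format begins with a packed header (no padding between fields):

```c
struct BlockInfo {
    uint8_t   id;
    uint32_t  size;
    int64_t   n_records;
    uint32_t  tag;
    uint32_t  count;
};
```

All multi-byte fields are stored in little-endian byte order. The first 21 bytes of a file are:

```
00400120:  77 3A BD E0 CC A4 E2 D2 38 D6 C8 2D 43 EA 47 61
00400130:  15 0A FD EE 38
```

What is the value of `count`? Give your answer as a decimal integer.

`count` follows `id` (1 B), `size` (4 B), `n_records` (8 B), `tag` (4 B), so it starts at offset 1 + 4 + 8 + 4 = 17 and occupies 4 bytes.
Bytes at offsets 17..20: 0A FD EE 38.
Little-endian stores the least-significant byte at the lowest address.
Reassemble most-significant byte first: 38 EE FD 0A → 0x38EEFD0A.
0x38EEFD0A = 955186442.

955186442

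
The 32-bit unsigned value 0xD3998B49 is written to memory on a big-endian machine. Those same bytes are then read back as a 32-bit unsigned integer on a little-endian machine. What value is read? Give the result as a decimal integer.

1233885651

Stored big-endian, the bytes at ascending addresses are D3 99 8B 49.
Read back as little-endian, the first byte is least significant, giving 0x498B99D3.
0x498B99D3 = 1233885651.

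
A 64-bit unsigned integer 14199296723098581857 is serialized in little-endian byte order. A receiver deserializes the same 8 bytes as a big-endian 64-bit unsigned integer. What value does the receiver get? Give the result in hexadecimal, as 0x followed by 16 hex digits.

0x61BBA87823090EC5

14199296723098581857 in 64-bit hexadecimal is 0xC50E092378A8BB61.
Stored little-endian, the bytes at ascending addresses are 61 BB A8 78 23 09 0E C5.
Read back as big-endian, the last byte is least significant, giving 0x61BBA87823090EC5.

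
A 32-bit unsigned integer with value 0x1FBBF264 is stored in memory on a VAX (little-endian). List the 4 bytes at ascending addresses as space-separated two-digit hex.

Split into bytes (most-significant first): 1F BB F2 64.
Little-endian stores the least-significant byte at the lowest address.
So at ascending addresses the bytes are 64 F2 BB 1F.

64 F2 BB 1F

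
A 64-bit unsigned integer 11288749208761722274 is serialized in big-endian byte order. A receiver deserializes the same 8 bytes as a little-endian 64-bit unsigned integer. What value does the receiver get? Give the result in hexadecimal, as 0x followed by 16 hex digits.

0xA2E5B65298B1A99C

11288749208761722274 in 64-bit hexadecimal is 0x9CA9B19852B6E5A2.
Stored big-endian, the bytes at ascending addresses are 9C A9 B1 98 52 B6 E5 A2.
Read back as little-endian, the first byte is least significant, giving 0xA2E5B65298B1A99C.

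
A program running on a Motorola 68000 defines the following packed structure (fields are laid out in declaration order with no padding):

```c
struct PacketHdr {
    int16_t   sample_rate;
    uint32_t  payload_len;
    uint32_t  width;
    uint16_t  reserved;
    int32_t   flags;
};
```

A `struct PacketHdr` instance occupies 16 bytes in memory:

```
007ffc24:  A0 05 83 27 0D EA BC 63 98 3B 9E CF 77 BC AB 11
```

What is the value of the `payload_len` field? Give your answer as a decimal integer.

`payload_len` follows `sample_rate` (2 bytes), so it starts at byte offset 2 and occupies 4 bytes.
Bytes at offsets 2..5: 83 27 0D EA.
In big-endian order the high byte comes first in memory.
The bytes are already most-significant first: 0x83270DEA.
0x83270DEA = 2200374762.

2200374762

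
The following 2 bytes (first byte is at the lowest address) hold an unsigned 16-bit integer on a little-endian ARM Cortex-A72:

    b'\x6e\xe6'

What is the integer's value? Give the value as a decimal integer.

58990

Little-endian stores the least-significant byte at the lowest address.
Reassemble most-significant byte first: E6 6E → 0xE66E.
0xE66E = 58990.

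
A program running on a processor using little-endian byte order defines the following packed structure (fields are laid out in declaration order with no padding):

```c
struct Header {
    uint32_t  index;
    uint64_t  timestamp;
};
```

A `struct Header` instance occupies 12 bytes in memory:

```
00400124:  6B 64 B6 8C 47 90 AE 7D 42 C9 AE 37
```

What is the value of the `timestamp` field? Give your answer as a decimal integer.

4012365605447307335

`timestamp` follows `index` (4 bytes), so it starts at byte offset 4 and occupies 8 bytes.
Bytes at offsets 4..11: 47 90 AE 7D 42 C9 AE 37.
Little-endian: lowest address holds the least-significant byte.
Reassemble most-significant byte first: 37 AE C9 42 7D AE 90 47 → 0x37AEC9427DAE9047.
0x37AEC9427DAE9047 = 4012365605447307335.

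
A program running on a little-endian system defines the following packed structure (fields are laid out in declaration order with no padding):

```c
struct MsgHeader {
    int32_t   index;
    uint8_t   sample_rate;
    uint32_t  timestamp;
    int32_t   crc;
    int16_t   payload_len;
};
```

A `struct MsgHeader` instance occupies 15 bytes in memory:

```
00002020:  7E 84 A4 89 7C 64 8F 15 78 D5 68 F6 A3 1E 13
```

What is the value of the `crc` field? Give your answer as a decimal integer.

`crc` follows `index` (4 B), `sample_rate` (1 B), `timestamp` (4 B), so it starts at offset 4 + 1 + 4 = 9 and occupies 4 bytes.
Bytes at offsets 9..12: D5 68 F6 A3.
Little-endian: lowest address holds the least-significant byte.
Reassemble most-significant byte first: A3 F6 68 D5 → 0xA3F668D5.
Top bit is set, so as a signed 32-bit value this is 0xA3F668D5 − 2^32 = -1544132395.

-1544132395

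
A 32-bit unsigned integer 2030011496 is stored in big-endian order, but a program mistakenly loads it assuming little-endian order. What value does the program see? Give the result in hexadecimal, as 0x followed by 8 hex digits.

0x6884FF78

2030011496 in 32-bit hexadecimal is 0x78FF8468.
Stored big-endian, the bytes at ascending addresses are 78 FF 84 68.
Read back as little-endian, the first byte is least significant, giving 0x6884FF78.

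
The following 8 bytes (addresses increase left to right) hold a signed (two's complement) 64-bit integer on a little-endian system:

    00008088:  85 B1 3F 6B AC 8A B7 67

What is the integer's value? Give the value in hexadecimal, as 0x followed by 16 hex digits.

In little-endian order the low byte comes first in memory.
Reassemble most-significant byte first: 67 B7 8A AC 6B 3F B1 85 → 0x67B78AAC6B3FB185.

0x67B78AAC6B3FB185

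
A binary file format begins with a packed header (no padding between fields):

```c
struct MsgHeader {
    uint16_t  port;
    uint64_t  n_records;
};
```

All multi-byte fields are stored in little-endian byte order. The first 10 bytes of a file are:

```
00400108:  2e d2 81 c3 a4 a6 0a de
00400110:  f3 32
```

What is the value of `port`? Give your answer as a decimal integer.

53806

`port` is the first field, at byte offset 0, occupying 2 bytes.
Bytes at offsets 0..1: 2E D2.
Little-endian: lowest address holds the least-significant byte.
Reassemble most-significant byte first: D2 2E → 0xD22E.
0xD22E = 53806.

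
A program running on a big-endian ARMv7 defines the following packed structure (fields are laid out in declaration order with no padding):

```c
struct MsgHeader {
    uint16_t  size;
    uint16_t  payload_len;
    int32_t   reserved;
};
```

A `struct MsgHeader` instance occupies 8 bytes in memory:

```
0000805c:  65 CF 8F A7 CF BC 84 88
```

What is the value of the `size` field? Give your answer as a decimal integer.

`size` is the first field, at byte offset 0, occupying 2 bytes.
Bytes at offsets 0..1: 65 CF.
In big-endian order the high byte comes first in memory.
The bytes are already most-significant first: 0x65CF.
0x65CF = 26063.

26063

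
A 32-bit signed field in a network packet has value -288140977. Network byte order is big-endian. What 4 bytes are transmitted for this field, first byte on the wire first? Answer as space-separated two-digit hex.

EE D3 51 4F

Two's complement of -288140977 in 32 bits: 288140977 = 0x112CAEB1; invert → 0xEED3514E; add 1 → 0xEED3514F.
Split into bytes (most-significant first): EE D3 51 4F.
In big-endian order the high byte comes first in memory.
So the memory order matches the most-significant-first order: EE D3 51 4F.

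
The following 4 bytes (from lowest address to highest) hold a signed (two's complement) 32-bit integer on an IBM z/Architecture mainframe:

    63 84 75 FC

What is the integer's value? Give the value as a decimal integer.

In big-endian order the high byte comes first in memory.
The bytes are already most-significant first: 0x638475FC.
0x638475FC = 1669625340.

1669625340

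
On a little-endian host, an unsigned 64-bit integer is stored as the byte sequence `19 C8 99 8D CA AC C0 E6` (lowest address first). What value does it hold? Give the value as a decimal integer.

16627479810210908185

Little-endian stores the least-significant byte at the lowest address.
Reassemble most-significant byte first: E6 C0 AC CA 8D 99 C8 19 → 0xE6C0ACCA8D99C819.
0xE6C0ACCA8D99C819 = 16627479810210908185.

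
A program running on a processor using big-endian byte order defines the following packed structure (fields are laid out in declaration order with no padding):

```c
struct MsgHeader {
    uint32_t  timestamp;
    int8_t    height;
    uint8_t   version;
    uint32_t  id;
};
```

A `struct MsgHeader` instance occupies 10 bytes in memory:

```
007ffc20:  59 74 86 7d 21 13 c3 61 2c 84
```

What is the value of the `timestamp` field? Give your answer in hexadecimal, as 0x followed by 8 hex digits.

`timestamp` is the first field, at byte offset 0, occupying 4 bytes.
Bytes at offsets 0..3: 59 74 86 7D.
Big-endian stores the most-significant byte at the lowest address.
The bytes are already most-significant first: 0x5974867D.

0x5974867D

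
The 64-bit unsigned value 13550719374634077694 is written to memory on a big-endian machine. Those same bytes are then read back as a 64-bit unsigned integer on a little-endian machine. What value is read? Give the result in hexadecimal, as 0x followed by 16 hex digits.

13550719374634077694 in 64-bit hexadecimal is 0xBC0DD379F8114DFE.
Stored big-endian, the bytes at ascending addresses are BC 0D D3 79 F8 11 4D FE.
Read back as little-endian, the first byte is least significant, giving 0xFE4D11F879D30DBC.

0xFE4D11F879D30DBC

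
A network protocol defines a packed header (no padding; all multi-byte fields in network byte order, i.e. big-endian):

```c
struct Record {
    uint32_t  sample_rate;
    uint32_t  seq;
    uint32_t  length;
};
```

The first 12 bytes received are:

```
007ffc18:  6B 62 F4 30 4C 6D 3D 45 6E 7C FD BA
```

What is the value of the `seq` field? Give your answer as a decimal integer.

1282227525

`seq` follows `sample_rate` (4 bytes), so it starts at byte offset 4 and occupies 4 bytes.
Bytes at offsets 4..7: 4C 6D 3D 45.
Big-endian: lowest address holds the most-significant byte.
The bytes are already most-significant first: 0x4C6D3D45.
0x4C6D3D45 = 1282227525.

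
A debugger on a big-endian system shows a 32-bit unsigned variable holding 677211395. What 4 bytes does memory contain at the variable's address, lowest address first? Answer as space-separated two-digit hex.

28 5D 6D 03

677211395 in hexadecimal, padded to 32 bits, is 0x285D6D03.
Split into bytes (most-significant first): 28 5D 6D 03.
Big-endian: lowest address holds the most-significant byte.
So the memory order matches the most-significant-first order: 28 5D 6D 03.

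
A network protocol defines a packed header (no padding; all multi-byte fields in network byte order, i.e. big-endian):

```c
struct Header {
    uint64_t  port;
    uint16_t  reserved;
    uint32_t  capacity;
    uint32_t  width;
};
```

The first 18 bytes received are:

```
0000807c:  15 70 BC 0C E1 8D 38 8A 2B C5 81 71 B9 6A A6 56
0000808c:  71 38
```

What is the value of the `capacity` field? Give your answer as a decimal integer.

2171713898

`capacity` follows `port` (8 B), `reserved` (2 B), so it starts at offset 8 + 2 = 10 and occupies 4 bytes.
Bytes at offsets 10..13: 81 71 B9 6A.
In big-endian order the high byte comes first in memory.
The bytes are already most-significant first: 0x8171B96A.
0x8171B96A = 2171713898.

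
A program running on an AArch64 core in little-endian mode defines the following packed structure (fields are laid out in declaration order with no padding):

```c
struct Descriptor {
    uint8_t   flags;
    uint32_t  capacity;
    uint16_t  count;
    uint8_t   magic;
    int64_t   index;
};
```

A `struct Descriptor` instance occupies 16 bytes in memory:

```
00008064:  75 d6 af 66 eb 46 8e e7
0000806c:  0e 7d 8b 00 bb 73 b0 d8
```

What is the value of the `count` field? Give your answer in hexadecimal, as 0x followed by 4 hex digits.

0x8E46

`count` follows `flags` (1 B), `capacity` (4 B), so it starts at offset 1 + 4 = 5 and occupies 2 bytes.
Bytes at offsets 5..6: 46 8E.
In little-endian order the low byte comes first in memory.
Reassemble most-significant byte first: 8E 46 → 0x8E46.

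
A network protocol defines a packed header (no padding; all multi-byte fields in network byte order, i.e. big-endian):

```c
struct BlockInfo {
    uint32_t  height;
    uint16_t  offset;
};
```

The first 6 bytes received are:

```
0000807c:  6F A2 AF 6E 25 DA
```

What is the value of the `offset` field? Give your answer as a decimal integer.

9690

`offset` follows `height` (4 bytes), so it starts at byte offset 4 and occupies 2 bytes.
Bytes at offsets 4..5: 25 DA.
Big-endian stores the most-significant byte at the lowest address.
The bytes are already most-significant first: 0x25DA.
0x25DA = 9690.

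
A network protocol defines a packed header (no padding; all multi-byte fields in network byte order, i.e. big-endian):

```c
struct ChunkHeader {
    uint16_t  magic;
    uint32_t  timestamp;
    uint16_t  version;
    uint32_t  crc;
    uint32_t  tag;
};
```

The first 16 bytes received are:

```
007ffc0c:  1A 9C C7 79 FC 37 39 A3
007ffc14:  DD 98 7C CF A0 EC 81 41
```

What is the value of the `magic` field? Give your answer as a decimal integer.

6812

`magic` is the first field, at byte offset 0, occupying 2 bytes.
Bytes at offsets 0..1: 1A 9C.
Big-endian stores the most-significant byte at the lowest address.
The bytes are already most-significant first: 0x1A9C.
0x1A9C = 6812.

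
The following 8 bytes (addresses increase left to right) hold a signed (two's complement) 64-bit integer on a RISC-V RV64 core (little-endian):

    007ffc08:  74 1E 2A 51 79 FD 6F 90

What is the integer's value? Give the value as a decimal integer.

-8038928112338461068

In little-endian order the low byte comes first in memory.
Reassemble most-significant byte first: 90 6F FD 79 51 2A 1E 74 → 0x906FFD79512A1E74.
Top bit is set, so as a signed 64-bit value this is 0x906FFD79512A1E74 − 2^64 = -8038928112338461068.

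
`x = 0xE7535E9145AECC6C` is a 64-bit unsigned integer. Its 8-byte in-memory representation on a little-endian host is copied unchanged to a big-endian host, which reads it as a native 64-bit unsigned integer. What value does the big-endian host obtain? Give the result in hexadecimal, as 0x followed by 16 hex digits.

0x6CCCAE45915E53E7

Stored little-endian, the bytes at ascending addresses are 6C CC AE 45 91 5E 53 E7.
Read back as big-endian, the last byte is least significant, giving 0x6CCCAE45915E53E7.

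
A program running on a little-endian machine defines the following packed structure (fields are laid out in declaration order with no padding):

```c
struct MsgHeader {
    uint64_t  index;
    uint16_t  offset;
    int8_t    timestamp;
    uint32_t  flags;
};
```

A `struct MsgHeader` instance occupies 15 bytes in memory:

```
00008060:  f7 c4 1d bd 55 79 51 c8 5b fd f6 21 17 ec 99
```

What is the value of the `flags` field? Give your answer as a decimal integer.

2582386465

`flags` follows `index` (8 B), `offset` (2 B), `timestamp` (1 B), so it starts at offset 8 + 2 + 1 = 11 and occupies 4 bytes.
Bytes at offsets 11..14: 21 17 EC 99.
Little-endian stores the least-significant byte at the lowest address.
Reassemble most-significant byte first: 99 EC 17 21 → 0x99EC1721.
0x99EC1721 = 2582386465.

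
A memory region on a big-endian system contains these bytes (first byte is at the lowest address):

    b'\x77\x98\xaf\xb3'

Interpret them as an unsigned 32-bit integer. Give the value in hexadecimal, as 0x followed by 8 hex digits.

0x7798AFB3

In big-endian order the high byte comes first in memory.
The bytes are already most-significant first: 0x7798AFB3.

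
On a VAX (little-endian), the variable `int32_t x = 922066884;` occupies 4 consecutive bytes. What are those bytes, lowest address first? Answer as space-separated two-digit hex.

922066884 in hexadecimal, padded to 32 bits, is 0x36F59FC4.
Split into bytes (most-significant first): 36 F5 9F C4.
Little-endian: lowest address holds the least-significant byte.
So at ascending addresses the bytes are C4 9F F5 36.

C4 9F F5 36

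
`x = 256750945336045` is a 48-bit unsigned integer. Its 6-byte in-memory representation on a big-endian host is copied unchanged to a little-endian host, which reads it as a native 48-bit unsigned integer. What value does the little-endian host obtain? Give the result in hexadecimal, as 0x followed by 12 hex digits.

256750945336045 in 48-bit hexadecimal is 0xE9837CE47AED.
Stored big-endian, the bytes at ascending addresses are E9 83 7C E4 7A ED.
Read back as little-endian, the first byte is least significant, giving 0xED7AE47C83E9.

0xED7AE47C83E9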